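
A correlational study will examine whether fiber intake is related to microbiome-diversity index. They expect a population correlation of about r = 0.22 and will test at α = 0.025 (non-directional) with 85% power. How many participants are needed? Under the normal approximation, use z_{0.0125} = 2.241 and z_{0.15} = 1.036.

n = 218

Fisher's z: C = ½·ln((1+r)/(1−r)) = ½·ln(1.5641) = 0.2237.
n = ((z_{α/2} + z_β)/C)² + 3.
(2.241 + 1.036) / 0.2237 = 3.277 / 0.2237 = 14.649.
n = 14.649² + 3 = 214.60 + 3 = 217.6.
Round up.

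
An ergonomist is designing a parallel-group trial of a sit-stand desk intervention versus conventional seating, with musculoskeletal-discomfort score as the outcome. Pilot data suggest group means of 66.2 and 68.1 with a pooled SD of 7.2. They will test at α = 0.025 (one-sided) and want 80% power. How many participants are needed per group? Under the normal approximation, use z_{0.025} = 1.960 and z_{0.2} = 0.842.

Cohen's d = |M₁ − M₂| / SD_pooled = |66.2 − 68.1| / 7.2 = 1.9 / 7.2 = 0.264.
For two independent groups with equal n: n = 2·((z_{α} + z_β) / d)².
z_{α} + z_β = 1.960 + 0.842 = 2.802.
n = 2 × (2.802 / 0.264)² = 2 × 10.614² = 2 × 112.65 = 225.3.
Round up to the next whole participant.

n = 226 per group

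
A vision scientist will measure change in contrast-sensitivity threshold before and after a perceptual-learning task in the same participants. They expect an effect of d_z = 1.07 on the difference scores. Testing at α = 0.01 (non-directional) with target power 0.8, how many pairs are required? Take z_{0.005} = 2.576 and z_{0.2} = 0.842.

For a paired (one-sample on differences) test: n = ((z_{α/2} + z_β) / d)².
z_{α/2} + z_β = 2.576 + 0.842 = 3.418.
n = (3.418 / 1.07)² = 3.194² = 10.20.
Round up.

n = 11 pairs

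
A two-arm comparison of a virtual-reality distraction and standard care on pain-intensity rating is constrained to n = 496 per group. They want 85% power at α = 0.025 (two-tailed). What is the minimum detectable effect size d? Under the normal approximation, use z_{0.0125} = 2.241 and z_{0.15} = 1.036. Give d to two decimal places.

d_min ≈ 0.21

For two independent groups of n = 496 each: d_min = (z_{α/2} + z_β)·√(2/n).
z-sum = 2.241 + 1.036 = 3.277.
d_min = 3.277 × √(2/496) = 3.277 × 0.0635 = 0.208.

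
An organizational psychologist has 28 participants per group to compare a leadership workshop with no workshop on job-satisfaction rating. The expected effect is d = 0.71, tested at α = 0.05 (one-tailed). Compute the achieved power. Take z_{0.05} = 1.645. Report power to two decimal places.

For two equal groups, power = Φ(d·√(n/2) − z_{α}).
d·√(n/2) = 0.71 × √(28/2) = 0.71 × 3.742 = 2.657.
z_β = 2.657 − 1.645 = 1.012.
Power = Φ(1.012) = 0.844.

power ≈ 0.84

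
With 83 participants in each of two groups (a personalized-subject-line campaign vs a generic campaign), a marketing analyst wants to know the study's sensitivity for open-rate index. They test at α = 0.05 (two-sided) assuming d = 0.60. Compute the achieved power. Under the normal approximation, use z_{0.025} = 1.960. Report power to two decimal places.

For two equal groups, power = Φ(d·√(n/2) − z_{α/2}).
d·√(n/2) = 0.60 × √(83/2) = 0.60 × 6.442 = 3.865.
z_β = 3.865 − 1.960 = 1.905.
Power = Φ(1.905) = 0.972.

power ≈ 0.97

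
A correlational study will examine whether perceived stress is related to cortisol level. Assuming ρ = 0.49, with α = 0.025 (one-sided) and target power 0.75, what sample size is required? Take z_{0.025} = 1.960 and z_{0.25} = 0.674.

n = 28

Fisher's z: C = ½·ln((1+r)/(1−r)) = ½·ln(2.9216) = 0.5361.
n = ((z_{α} + z_β)/C)² + 3.
(1.960 + 0.674) / 0.5361 = 2.634 / 0.5361 = 4.913.
n = 4.913² + 3 = 24.14 + 3 = 27.1.
Round up.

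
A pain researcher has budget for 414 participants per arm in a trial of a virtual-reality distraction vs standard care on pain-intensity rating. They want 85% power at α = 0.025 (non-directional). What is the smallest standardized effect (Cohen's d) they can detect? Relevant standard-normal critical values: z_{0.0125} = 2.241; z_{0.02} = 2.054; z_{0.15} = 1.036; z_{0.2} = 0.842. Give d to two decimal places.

For two independent groups of n = 414 each: d_min = (z_{α/2} + z_β)·√(2/n).
z-sum = 2.241 + 1.036 = 3.277.
d_min = 3.277 × √(2/414) = 3.277 × 0.0695 = 0.228.

d_min ≈ 0.23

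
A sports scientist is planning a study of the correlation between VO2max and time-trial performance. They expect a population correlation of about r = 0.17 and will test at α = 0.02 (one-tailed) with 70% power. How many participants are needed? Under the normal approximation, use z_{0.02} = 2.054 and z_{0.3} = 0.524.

n = 229

Fisher's z: C = ½·ln((1+r)/(1−r)) = ½·ln(1.4096) = 0.1717.
n = ((z_{α} + z_β)/C)² + 3.
(2.054 + 0.524) / 0.1717 = 2.578 / 0.1717 = 15.015.
n = 15.015² + 3 = 225.44 + 3 = 228.4.
Round up.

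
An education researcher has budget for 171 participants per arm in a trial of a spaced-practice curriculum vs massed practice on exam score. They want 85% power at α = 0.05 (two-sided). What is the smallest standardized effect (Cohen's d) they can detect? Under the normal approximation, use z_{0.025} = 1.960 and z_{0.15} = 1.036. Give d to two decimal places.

For two independent groups of n = 171 each: d_min = (z_{α/2} + z_β)·√(2/n).
z-sum = 1.960 + 1.036 = 2.996.
d_min = 2.996 × √(2/171) = 2.996 × 0.1081 = 0.324.

d_min ≈ 0.32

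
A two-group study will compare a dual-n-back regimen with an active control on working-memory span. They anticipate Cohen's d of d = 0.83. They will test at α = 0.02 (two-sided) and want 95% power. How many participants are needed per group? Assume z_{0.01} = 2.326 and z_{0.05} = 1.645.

n = 46 per group

For two independent groups with equal n: n = 2·((z_{α/2} + z_β) / d)².
z_{α/2} + z_β = 2.326 + 1.645 = 3.971.
n = 2 × (3.971 / 0.83)² = 2 × 4.784² = 2 × 22.89 = 45.8.
Round up to the next whole participant.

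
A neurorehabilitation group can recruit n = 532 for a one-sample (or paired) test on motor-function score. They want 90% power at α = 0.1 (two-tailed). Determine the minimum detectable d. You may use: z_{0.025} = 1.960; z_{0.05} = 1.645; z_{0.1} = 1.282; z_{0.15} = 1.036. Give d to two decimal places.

For a single sample (or paired design) of n = 532: d_min = (z_{α/2} + z_β)/√n.
z-sum = 1.645 + 1.282 = 2.927.
d_min = 2.927 / √532 = 2.927 / 23.065 = 0.127.

d_min ≈ 0.13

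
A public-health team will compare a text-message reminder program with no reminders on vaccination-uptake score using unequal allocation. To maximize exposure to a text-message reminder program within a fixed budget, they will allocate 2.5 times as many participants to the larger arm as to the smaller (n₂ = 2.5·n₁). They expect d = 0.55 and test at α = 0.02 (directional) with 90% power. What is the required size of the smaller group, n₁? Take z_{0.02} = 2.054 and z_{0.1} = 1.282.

With allocation ratio k = n₂/n₁ = 2.5, Var(x̄₁−x̄₂) = σ²(1/n₁ + 1/(k·n₁)) = σ²·(k+1)/(k·n₁).
So n₁ = (1 + 1/k)·((z_{α} + z_β)/d)² = 1.400 × (3.336/0.55)².
n₁ = 1.400 × 36.79 = 51.5.
Round up: n₁ = 52, giving n₂ = 2.5 × 52 = 130.

n₁ = 52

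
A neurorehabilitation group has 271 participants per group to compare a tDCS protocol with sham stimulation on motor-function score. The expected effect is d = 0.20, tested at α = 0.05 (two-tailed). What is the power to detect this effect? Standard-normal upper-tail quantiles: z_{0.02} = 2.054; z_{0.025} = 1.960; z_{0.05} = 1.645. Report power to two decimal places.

For two equal groups, power = Φ(d·√(n/2) − z_{α/2}).
d·√(n/2) = 0.20 × √(271/2) = 0.20 × 11.640 = 2.328.
z_β = 2.328 − 1.960 = 0.368.
Power = Φ(0.368) = 0.644.

power ≈ 0.64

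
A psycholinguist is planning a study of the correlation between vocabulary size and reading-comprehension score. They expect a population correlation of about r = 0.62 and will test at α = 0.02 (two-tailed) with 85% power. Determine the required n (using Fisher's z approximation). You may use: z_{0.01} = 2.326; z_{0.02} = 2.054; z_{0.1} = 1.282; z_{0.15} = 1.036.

Fisher's z: C = ½·ln((1+r)/(1−r)) = ½·ln(4.2632) = 0.7250.
n = ((z_{α/2} + z_β)/C)² + 3.
(2.326 + 1.036) / 0.7250 = 3.362 / 0.7250 = 4.637.
n = 4.637² + 3 = 21.50 + 3 = 24.5.
Round up.

n = 25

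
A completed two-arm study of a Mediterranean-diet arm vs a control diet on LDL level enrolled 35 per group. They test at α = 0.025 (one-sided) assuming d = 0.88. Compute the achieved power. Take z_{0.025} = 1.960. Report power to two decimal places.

For two equal groups, power = Φ(d·√(n/2) − z_{α}).
d·√(n/2) = 0.88 × √(35/2) = 0.88 × 4.183 = 3.681.
z_β = 3.681 − 1.960 = 1.721.
Power = Φ(1.721) = 0.957.

power ≈ 0.96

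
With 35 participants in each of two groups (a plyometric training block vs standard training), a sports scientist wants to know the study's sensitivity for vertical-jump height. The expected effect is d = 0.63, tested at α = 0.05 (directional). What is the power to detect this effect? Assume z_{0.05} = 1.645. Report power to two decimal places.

power ≈ 0.84

For two equal groups, power = Φ(d·√(n/2) − z_{α}).
d·√(n/2) = 0.63 × √(35/2) = 0.63 × 4.183 = 2.635.
z_β = 2.635 − 1.645 = 0.990.
Power = Φ(0.990) = 0.839.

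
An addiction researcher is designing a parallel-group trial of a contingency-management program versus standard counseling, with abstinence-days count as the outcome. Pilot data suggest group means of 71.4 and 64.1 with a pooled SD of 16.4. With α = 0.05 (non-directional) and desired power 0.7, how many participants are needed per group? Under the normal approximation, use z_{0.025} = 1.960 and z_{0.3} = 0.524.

Cohen's d = |M₁ − M₂| / SD_pooled = |71.4 − 64.1| / 16.4 = 7.3 / 16.4 = 0.445.
For two independent groups with equal n: n = 2·((z_{α/2} + z_β) / d)².
z_{α/2} + z_β = 1.960 + 0.524 = 2.484.
n = 2 × (2.484 / 0.445)² = 2 × 5.582² = 2 × 31.16 = 62.3.
Round up to the next whole participant.

n = 63 per group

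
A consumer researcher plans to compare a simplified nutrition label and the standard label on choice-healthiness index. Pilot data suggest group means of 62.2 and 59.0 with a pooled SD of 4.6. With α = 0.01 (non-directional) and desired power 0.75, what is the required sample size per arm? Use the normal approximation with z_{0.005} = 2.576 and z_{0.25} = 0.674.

n = 44 per group

Cohen's d = |M₁ − M₂| / SD_pooled = |62.2 − 59.0| / 4.6 = 3.2 / 4.6 = 0.696.
For two independent groups with equal n: n = 2·((z_{α/2} + z_β) / d)².
z_{α/2} + z_β = 2.576 + 0.674 = 3.250.
n = 2 × (3.250 / 0.696)² = 2 × 4.670² = 2 × 21.80 = 43.6.
Round up to the next whole participant.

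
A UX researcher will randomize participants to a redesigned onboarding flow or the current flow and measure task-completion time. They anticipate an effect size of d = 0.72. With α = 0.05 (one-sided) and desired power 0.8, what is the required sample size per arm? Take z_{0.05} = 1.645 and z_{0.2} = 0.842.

n = 24 per group

For two independent groups with equal n: n = 2·((z_{α} + z_β) / d)².
z_{α} + z_β = 1.645 + 0.842 = 2.487.
n = 2 × (2.487 / 0.72)² = 2 × 3.454² = 2 × 11.93 = 23.9.
Round up to the next whole participant.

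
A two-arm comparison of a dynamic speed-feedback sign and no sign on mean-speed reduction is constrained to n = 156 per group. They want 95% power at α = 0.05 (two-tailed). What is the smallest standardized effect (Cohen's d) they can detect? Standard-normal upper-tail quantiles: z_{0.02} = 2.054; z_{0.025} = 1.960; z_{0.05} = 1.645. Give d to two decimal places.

For two independent groups of n = 156 each: d_min = (z_{α/2} + z_β)·√(2/n).
z-sum = 1.960 + 1.645 = 3.605.
d_min = 3.605 × √(2/156) = 3.605 × 0.1132 = 0.408.

d_min ≈ 0.41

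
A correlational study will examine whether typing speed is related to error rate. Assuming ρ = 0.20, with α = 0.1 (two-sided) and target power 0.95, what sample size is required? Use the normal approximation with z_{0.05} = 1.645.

Fisher's z: C = ½·ln((1+r)/(1−r)) = ½·ln(1.5000) = 0.2027.
n = ((z_{α/2} + z_β)/C)² + 3.
(1.645 + 1.645) / 0.2027 = 3.290 / 0.2027 = 16.231.
n = 16.231² + 3 = 263.44 + 3 = 266.4.
Round up.

n = 267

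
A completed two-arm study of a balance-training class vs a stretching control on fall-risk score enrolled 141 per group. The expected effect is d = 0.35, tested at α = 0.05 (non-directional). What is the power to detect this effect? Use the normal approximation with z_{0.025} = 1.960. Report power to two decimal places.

For two equal groups, power = Φ(d·√(n/2) − z_{α/2}).
d·√(n/2) = 0.35 × √(141/2) = 0.35 × 8.396 = 2.939.
z_β = 2.939 − 1.960 = 0.979.
Power = Φ(0.979) = 0.836.

power ≈ 0.84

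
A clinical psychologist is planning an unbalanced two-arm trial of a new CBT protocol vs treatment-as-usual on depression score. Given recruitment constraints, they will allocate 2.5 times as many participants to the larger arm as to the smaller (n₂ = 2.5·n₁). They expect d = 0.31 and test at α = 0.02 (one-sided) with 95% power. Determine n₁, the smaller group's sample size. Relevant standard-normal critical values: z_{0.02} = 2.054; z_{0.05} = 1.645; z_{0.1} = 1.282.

With allocation ratio k = n₂/n₁ = 2.5, Var(x̄₁−x̄₂) = σ²(1/n₁ + 1/(k·n₁)) = σ²·(k+1)/(k·n₁).
So n₁ = (1 + 1/k)·((z_{α} + z_β)/d)² = 1.400 × (3.699/0.31)².
n₁ = 1.400 × 142.38 = 199.3.
Round up: n₁ = 200, giving n₂ = 2.5 × 200 = 500.

n₁ = 200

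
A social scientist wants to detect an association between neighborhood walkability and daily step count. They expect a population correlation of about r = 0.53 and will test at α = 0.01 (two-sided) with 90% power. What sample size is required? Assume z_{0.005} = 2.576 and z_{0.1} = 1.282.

Fisher's z: C = ½·ln((1+r)/(1−r)) = ½·ln(3.2553) = 0.5901.
n = ((z_{α/2} + z_β)/C)² + 3.
(2.576 + 1.282) / 0.5901 = 3.858 / 0.5901 = 6.538.
n = 6.538² + 3 = 42.74 + 3 = 45.7.
Round up.

n = 46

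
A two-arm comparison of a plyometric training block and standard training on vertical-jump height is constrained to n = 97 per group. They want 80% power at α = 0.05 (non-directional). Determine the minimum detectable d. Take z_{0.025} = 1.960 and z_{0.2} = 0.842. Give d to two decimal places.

For two independent groups of n = 97 each: d_min = (z_{α/2} + z_β)·√(2/n).
z-sum = 1.960 + 0.842 = 2.802.
d_min = 2.802 × √(2/97) = 2.802 × 0.1436 = 0.402.

d_min ≈ 0.40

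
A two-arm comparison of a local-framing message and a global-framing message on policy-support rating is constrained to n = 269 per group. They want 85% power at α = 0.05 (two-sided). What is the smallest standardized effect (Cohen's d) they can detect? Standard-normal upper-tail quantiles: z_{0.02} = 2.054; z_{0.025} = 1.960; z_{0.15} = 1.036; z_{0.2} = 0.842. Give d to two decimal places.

d_min ≈ 0.26

For two independent groups of n = 269 each: d_min = (z_{α/2} + z_β)·√(2/n).
z-sum = 1.960 + 1.036 = 2.996.
d_min = 2.996 × √(2/269) = 2.996 × 0.0862 = 0.258.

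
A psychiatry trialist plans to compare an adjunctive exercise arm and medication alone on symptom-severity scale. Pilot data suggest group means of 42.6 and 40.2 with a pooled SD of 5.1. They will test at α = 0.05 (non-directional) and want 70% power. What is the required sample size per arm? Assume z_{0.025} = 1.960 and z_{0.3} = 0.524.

Cohen's d = |M₁ − M₂| / SD_pooled = |42.6 − 40.2| / 5.1 = 2.4 / 5.1 = 0.471.
For two independent groups with equal n: n = 2·((z_{α/2} + z_β) / d)².
z_{α/2} + z_β = 1.960 + 0.524 = 2.484.
n = 2 × (2.484 / 0.471)² = 2 × 5.274² = 2 × 27.81 = 55.6.
Round up to the next whole participant.

n = 56 per group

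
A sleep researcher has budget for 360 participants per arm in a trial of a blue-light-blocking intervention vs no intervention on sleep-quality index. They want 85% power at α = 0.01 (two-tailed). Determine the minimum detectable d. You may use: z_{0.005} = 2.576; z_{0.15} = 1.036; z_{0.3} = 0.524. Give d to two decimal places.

For two independent groups of n = 360 each: d_min = (z_{α/2} + z_β)·√(2/n).
z-sum = 2.576 + 1.036 = 3.612.
d_min = 3.612 × √(2/360) = 3.612 × 0.0745 = 0.269.

d_min ≈ 0.27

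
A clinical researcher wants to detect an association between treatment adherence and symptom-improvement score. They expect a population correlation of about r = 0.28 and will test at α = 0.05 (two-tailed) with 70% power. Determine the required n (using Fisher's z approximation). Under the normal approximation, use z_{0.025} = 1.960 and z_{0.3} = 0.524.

n = 78

Fisher's z: C = ½·ln((1+r)/(1−r)) = ½·ln(1.7778) = 0.2877.
n = ((z_{α/2} + z_β)/C)² + 3.
(1.960 + 0.524) / 0.2877 = 2.484 / 0.2877 = 8.634.
n = 8.634² + 3 = 74.55 + 3 = 77.5.
Round up.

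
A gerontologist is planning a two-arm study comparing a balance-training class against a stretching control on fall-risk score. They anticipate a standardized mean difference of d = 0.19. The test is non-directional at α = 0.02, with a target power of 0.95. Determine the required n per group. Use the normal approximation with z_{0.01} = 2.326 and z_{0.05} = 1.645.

n = 874 per group

For two independent groups with equal n: n = 2·((z_{α/2} + z_β) / d)².
z_{α/2} + z_β = 2.326 + 1.645 = 3.971.
n = 2 × (3.971 / 0.19)² = 2 × 20.900² = 2 × 436.81 = 873.6.
Round up to the next whole participant.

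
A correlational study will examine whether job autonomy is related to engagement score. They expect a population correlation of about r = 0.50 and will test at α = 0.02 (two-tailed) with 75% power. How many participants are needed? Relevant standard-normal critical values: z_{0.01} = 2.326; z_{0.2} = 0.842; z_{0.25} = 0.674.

n = 33

Fisher's z: C = ½·ln((1+r)/(1−r)) = ½·ln(3.0000) = 0.5493.
n = ((z_{α/2} + z_β)/C)² + 3.
(2.326 + 0.674) / 0.5493 = 3.000 / 0.5493 = 5.461.
n = 5.461² + 3 = 29.83 + 3 = 32.8.
Round up.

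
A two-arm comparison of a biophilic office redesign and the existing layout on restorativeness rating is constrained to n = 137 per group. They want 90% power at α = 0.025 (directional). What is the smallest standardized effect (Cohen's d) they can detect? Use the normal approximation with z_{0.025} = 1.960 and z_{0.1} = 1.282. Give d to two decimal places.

For two independent groups of n = 137 each: d_min = (z_{α} + z_β)·√(2/n).
z-sum = 1.960 + 1.282 = 3.242.
d_min = 3.242 × √(2/137) = 3.242 × 0.1208 = 0.392.

d_min ≈ 0.39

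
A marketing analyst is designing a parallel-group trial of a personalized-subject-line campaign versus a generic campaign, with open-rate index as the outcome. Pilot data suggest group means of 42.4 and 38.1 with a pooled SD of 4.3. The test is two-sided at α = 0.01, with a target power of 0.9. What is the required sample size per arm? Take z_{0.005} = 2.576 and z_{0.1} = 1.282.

n = 30 per group

Cohen's d = |M₁ − M₂| / SD_pooled = |42.4 − 38.1| / 4.3 = 4.3 / 4.3 = 1.000.
For two independent groups with equal n: n = 2·((z_{α/2} + z_β) / d)².
z_{α/2} + z_β = 2.576 + 1.282 = 3.858.
n = 2 × (3.858 / 1.000)² = 2 × 3.858² = 2 × 14.88 = 29.8.
Round up to the next whole participant.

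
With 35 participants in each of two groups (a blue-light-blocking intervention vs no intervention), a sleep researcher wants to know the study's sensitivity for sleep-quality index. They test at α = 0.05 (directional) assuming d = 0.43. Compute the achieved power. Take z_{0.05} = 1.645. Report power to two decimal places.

For two equal groups, power = Φ(d·√(n/2) − z_{α}).
d·√(n/2) = 0.43 × √(35/2) = 0.43 × 4.183 = 1.799.
z_β = 1.799 − 1.645 = 0.154.
Power = Φ(0.154) = 0.561.

power ≈ 0.56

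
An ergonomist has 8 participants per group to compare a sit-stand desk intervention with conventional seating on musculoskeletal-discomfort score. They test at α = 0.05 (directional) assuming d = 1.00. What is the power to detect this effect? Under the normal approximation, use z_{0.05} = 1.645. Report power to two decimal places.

For two equal groups, power = Φ(d·√(n/2) − z_{α}).
d·√(n/2) = 1.00 × √(8/2) = 1.00 × 2.000 = 2.000.
z_β = 2.000 − 1.645 = 0.355.
Power = Φ(0.355) = 0.639.

power ≈ 0.64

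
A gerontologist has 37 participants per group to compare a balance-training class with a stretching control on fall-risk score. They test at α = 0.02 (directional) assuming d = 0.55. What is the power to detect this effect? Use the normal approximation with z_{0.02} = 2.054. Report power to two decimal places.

For two equal groups, power = Φ(d·√(n/2) − z_{α}).
d·√(n/2) = 0.55 × √(37/2) = 0.55 × 4.301 = 2.366.
z_β = 2.366 − 2.054 = 0.312.
Power = Φ(0.312) = 0.622.

power ≈ 0.62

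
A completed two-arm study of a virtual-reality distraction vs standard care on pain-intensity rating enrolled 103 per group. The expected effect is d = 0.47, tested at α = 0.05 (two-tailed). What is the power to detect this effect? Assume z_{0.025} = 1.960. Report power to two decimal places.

For two equal groups, power = Φ(d·√(n/2) − z_{α/2}).
d·√(n/2) = 0.47 × √(103/2) = 0.47 × 7.176 = 3.373.
z_β = 3.373 − 1.960 = 1.413.
Power = Φ(1.413) = 0.921.

power ≈ 0.92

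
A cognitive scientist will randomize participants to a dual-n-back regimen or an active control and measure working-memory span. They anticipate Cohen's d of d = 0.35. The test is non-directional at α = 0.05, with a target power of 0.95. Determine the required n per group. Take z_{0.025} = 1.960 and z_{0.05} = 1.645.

For two independent groups with equal n: n = 2·((z_{α/2} + z_β) / d)².
z_{α/2} + z_β = 1.960 + 1.645 = 3.605.
n = 2 × (3.605 / 0.35)² = 2 × 10.300² = 2 × 106.09 = 212.2.
Round up to the next whole participant.

n = 213 per group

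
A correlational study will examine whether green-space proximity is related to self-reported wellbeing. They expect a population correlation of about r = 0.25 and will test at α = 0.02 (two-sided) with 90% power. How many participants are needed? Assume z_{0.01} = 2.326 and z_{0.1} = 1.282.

n = 203

Fisher's z: C = ½·ln((1+r)/(1−r)) = ½·ln(1.6667) = 0.2554.
n = ((z_{α/2} + z_β)/C)² + 3.
(2.326 + 1.282) / 0.2554 = 3.608 / 0.2554 = 14.127.
n = 14.127² + 3 = 199.57 + 3 = 202.6.
Round up.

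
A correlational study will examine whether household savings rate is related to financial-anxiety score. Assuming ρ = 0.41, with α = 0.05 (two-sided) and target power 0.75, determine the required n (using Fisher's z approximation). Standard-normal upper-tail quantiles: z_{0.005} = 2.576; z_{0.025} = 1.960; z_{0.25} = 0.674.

n = 40

Fisher's z: C = ½·ln((1+r)/(1−r)) = ½·ln(2.3898) = 0.4356.
n = ((z_{α/2} + z_β)/C)² + 3.
(1.960 + 0.674) / 0.4356 = 2.634 / 0.4356 = 6.047.
n = 6.047² + 3 = 36.56 + 3 = 39.6.
Round up.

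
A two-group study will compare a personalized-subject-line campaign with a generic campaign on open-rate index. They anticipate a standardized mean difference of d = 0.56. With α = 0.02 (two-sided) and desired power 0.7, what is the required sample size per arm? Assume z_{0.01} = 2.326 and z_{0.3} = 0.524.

n = 52 per group

For two independent groups with equal n: n = 2·((z_{α/2} + z_β) / d)².
z_{α/2} + z_β = 2.326 + 0.524 = 2.850.
n = 2 × (2.850 / 0.56)² = 2 × 5.089² = 2 × 25.90 = 51.8.
Round up to the next whole participant.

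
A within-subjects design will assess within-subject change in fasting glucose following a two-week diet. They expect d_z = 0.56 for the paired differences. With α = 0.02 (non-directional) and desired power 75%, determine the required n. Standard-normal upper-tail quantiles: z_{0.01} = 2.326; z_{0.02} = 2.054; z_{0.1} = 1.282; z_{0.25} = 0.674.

n = 29 pairs

For a paired (one-sample on differences) test: n = ((z_{α/2} + z_β) / d)².
z_{α/2} + z_β = 2.326 + 0.674 = 3.000.
n = (3.000 / 0.56)² = 5.357² = 28.70.
Round up.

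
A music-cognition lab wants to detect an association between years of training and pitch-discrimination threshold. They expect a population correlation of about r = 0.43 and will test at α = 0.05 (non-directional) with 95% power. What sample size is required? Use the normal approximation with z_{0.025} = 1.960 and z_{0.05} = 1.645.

n = 65

Fisher's z: C = ½·ln((1+r)/(1−r)) = ½·ln(2.5088) = 0.4599.
n = ((z_{α/2} + z_β)/C)² + 3.
(1.960 + 1.645) / 0.4599 = 3.605 / 0.4599 = 7.839.
n = 7.839² + 3 = 61.44 + 3 = 64.4.
Round up.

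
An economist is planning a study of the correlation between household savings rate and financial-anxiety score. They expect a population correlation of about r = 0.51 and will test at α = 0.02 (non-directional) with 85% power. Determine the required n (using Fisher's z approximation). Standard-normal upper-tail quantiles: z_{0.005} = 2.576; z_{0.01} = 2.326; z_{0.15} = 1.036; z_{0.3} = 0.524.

Fisher's z: C = ½·ln((1+r)/(1−r)) = ½·ln(3.0816) = 0.5627.
n = ((z_{α/2} + z_β)/C)² + 3.
(2.326 + 1.036) / 0.5627 = 3.362 / 0.5627 = 5.975.
n = 5.975² + 3 = 35.70 + 3 = 38.7.
Round up.

n = 39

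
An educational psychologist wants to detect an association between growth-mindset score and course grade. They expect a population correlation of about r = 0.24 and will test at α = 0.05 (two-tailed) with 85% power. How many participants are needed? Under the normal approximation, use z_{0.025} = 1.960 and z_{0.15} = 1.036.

Fisher's z: C = ½·ln((1+r)/(1−r)) = ½·ln(1.6316) = 0.2448.
n = ((z_{α/2} + z_β)/C)² + 3.
(1.960 + 1.036) / 0.2448 = 2.996 / 0.2448 = 12.239.
n = 12.239² + 3 = 149.78 + 3 = 152.8.
Round up.

n = 153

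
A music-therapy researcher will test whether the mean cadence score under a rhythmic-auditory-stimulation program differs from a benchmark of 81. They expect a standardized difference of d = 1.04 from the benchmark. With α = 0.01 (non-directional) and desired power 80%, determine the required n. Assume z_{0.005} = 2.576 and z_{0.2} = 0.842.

For a one-sample test: n = ((z_{α/2} + z_β) / d)².
z_{α/2} + z_β = 2.576 + 0.842 = 3.418.
n = (3.418 / 1.04)² = 3.287² = 10.80.
Round up.

n = 11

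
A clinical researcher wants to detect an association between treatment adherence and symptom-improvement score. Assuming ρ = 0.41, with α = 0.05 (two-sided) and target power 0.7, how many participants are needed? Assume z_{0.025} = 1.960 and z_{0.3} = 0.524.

n = 36

Fisher's z: C = ½·ln((1+r)/(1−r)) = ½·ln(2.3898) = 0.4356.
n = ((z_{α/2} + z_β)/C)² + 3.
(1.960 + 0.524) / 0.4356 = 2.484 / 0.4356 = 5.702.
n = 5.702² + 3 = 32.52 + 3 = 35.5.
Round up.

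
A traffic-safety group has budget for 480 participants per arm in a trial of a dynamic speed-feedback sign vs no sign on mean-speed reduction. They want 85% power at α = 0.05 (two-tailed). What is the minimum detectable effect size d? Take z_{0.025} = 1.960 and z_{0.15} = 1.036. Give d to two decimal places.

For two independent groups of n = 480 each: d_min = (z_{α/2} + z_β)·√(2/n).
z-sum = 1.960 + 1.036 = 2.996.
d_min = 2.996 × √(2/480) = 2.996 × 0.0645 = 0.193.

d_min ≈ 0.19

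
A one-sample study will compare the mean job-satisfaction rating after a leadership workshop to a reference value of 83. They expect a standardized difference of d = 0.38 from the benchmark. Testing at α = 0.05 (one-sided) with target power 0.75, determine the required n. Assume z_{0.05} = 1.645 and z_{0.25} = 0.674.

n = 38

For a one-sample test: n = ((z_{α} + z_β) / d)².
z_{α} + z_β = 1.645 + 0.674 = 2.319.
n = (2.319 / 0.38)² = 6.103² = 37.24.
Round up.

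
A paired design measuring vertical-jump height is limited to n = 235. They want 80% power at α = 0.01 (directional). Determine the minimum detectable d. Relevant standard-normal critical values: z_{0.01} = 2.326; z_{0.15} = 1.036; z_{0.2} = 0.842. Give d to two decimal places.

For a single sample (or paired design) of n = 235: d_min = (z_{α} + z_β)/√n.
z-sum = 2.326 + 0.842 = 3.168.
d_min = 3.168 / √235 = 3.168 / 15.330 = 0.207.

d_min ≈ 0.21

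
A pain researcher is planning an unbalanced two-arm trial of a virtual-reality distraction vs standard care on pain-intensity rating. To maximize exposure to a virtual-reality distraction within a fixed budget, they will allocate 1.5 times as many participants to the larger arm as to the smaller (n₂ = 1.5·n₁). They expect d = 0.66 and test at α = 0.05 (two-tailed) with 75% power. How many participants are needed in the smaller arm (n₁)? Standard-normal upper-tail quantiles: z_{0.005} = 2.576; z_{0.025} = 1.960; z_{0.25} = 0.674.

n₁ = 27

With allocation ratio k = n₂/n₁ = 1.5, Var(x̄₁−x̄₂) = σ²(1/n₁ + 1/(k·n₁)) = σ²·(k+1)/(k·n₁).
So n₁ = (1 + 1/k)·((z_{α/2} + z_β)/d)² = 1.667 × (2.634/0.66)².
n₁ = 1.667 × 15.93 = 26.5.
Round up: n₁ = 27, giving n₂ = ⌈1.5 × 27⌉ = ⌈40.5⌉ = 41.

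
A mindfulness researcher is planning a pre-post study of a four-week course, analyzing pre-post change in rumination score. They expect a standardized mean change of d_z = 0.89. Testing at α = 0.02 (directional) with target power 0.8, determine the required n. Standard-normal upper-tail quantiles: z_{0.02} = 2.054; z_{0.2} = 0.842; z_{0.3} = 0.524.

For a paired (one-sample on differences) test: n = ((z_{α} + z_β) / d)².
z_{α} + z_β = 2.054 + 0.842 = 2.896.
n = (2.896 / 0.89)² = 3.254² = 10.59.
Round up.

n = 11 pairs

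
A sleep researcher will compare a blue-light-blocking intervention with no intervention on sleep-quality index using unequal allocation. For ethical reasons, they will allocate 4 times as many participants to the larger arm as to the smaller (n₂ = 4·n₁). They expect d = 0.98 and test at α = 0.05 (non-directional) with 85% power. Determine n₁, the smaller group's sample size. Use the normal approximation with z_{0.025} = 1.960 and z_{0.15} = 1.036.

With allocation ratio k = n₂/n₁ = 4, Var(x̄₁−x̄₂) = σ²(1/n₁ + 1/(k·n₁)) = σ²·(k+1)/(k·n₁).
So n₁ = (1 + 1/k)·((z_{α/2} + z_β)/d)² = 1.250 × (2.996/0.98)².
n₁ = 1.250 × 9.35 = 11.7.
Round up: n₁ = 12, giving n₂ = 4 × 12 = 48.

n₁ = 12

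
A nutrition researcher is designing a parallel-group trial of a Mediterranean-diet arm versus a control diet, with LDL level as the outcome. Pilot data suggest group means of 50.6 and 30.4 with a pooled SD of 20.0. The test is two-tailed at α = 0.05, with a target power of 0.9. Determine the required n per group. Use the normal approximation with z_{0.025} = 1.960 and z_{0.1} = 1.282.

n = 21 per group

Cohen's d = |M₁ − M₂| / SD_pooled = |50.6 − 30.4| / 20.0 = 20.2 / 20.0 = 1.010.
For two independent groups with equal n: n = 2·((z_{α/2} + z_β) / d)².
z_{α/2} + z_β = 1.960 + 1.282 = 3.242.
n = 2 × (3.242 / 1.010)² = 2 × 3.210² = 2 × 10.30 = 20.6.
Round up to the next whole participant.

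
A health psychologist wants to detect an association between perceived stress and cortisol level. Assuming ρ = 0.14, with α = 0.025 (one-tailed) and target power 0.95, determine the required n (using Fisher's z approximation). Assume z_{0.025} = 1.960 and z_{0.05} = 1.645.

Fisher's z: C = ½·ln((1+r)/(1−r)) = ½·ln(1.3256) = 0.1409.
n = ((z_{α} + z_β)/C)² + 3.
(1.960 + 1.645) / 0.1409 = 3.605 / 0.1409 = 25.586.
n = 25.586² + 3 = 654.62 + 3 = 657.6.
Round up.

n = 658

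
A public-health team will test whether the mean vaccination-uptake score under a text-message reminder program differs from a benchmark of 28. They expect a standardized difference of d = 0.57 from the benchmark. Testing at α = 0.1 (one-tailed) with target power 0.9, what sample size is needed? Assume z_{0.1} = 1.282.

n = 21

For a one-sample test: n = ((z_{α} + z_β) / d)².
z_{α} + z_β = 1.282 + 1.282 = 2.564.
n = (2.564 / 0.57)² = 4.498² = 20.23.
Round up.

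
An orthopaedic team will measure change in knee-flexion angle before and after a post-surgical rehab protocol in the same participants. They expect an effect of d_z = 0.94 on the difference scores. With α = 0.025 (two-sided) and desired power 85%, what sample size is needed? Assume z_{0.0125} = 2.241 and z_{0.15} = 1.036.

n = 13 pairs

For a paired (one-sample on differences) test: n = ((z_{α/2} + z_β) / d)².
z_{α/2} + z_β = 2.241 + 1.036 = 3.277.
n = (3.277 / 0.94)² = 3.486² = 12.15.
Round up.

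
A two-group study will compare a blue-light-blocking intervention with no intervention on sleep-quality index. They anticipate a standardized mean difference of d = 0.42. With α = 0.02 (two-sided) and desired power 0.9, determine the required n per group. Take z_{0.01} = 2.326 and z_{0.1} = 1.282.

n = 148 per group

For two independent groups with equal n: n = 2·((z_{α/2} + z_β) / d)².
z_{α/2} + z_β = 2.326 + 1.282 = 3.608.
n = 2 × (3.608 / 0.42)² = 2 × 8.590² = 2 × 73.80 = 147.6.
Round up to the next whole participant.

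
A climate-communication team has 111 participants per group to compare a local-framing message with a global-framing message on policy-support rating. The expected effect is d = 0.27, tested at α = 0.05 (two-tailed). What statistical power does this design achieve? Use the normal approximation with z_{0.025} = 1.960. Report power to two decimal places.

power ≈ 0.52

For two equal groups, power = Φ(d·√(n/2) − z_{α/2}).
d·√(n/2) = 0.27 × √(111/2) = 0.27 × 7.450 = 2.011.
z_β = 2.011 − 1.960 = 0.051.
Power = Φ(0.051) = 0.521.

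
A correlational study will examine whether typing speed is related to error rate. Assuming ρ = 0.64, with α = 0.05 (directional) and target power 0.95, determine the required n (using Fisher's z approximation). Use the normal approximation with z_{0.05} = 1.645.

n = 22

Fisher's z: C = ½·ln((1+r)/(1−r)) = ½·ln(4.5556) = 0.7582.
n = ((z_{α} + z_β)/C)² + 3.
(1.645 + 1.645) / 0.7582 = 3.290 / 0.7582 = 4.339.
n = 4.339² + 3 = 18.83 + 3 = 21.8.
Round up.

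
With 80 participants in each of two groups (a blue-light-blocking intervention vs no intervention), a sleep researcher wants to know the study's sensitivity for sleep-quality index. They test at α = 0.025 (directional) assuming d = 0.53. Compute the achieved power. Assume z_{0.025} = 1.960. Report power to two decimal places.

For two equal groups, power = Φ(d·√(n/2) − z_{α}).
d·√(n/2) = 0.53 × √(80/2) = 0.53 × 6.325 = 3.352.
z_β = 3.352 − 1.960 = 1.392.
Power = Φ(1.392) = 0.918.

power ≈ 0.92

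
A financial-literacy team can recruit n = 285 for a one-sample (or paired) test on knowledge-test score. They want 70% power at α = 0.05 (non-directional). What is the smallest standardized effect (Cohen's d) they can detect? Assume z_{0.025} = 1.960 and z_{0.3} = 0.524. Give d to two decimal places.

For a single sample (or paired design) of n = 285: d_min = (z_{α/2} + z_β)/√n.
z-sum = 1.960 + 0.524 = 2.484.
d_min = 2.484 / √285 = 2.484 / 16.882 = 0.147.

d_min ≈ 0.15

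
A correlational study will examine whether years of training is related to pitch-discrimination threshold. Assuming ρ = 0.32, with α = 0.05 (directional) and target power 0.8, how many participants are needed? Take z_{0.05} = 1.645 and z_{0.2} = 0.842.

n = 60

Fisher's z: C = ½·ln((1+r)/(1−r)) = ½·ln(1.9412) = 0.3316.
n = ((z_{α} + z_β)/C)² + 3.
(1.645 + 0.842) / 0.3316 = 2.487 / 0.3316 = 7.500.
n = 7.500² + 3 = 56.25 + 3 = 59.2.
Round up.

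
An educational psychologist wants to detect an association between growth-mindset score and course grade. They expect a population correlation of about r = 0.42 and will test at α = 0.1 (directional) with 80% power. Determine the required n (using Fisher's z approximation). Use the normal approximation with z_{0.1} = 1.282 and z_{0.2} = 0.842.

n = 26

Fisher's z: C = ½·ln((1+r)/(1−r)) = ½·ln(2.4483) = 0.4477.
n = ((z_{α} + z_β)/C)² + 3.
(1.282 + 0.842) / 0.4477 = 2.124 / 0.4477 = 4.744.
n = 4.744² + 3 = 22.51 + 3 = 25.5.
Round up.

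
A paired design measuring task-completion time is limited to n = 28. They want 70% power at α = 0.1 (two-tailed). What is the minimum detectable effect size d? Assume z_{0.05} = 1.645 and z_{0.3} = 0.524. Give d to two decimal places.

d_min ≈ 0.41

For a single sample (or paired design) of n = 28: d_min = (z_{α/2} + z_β)/√n.
z-sum = 1.645 + 0.524 = 2.169.
d_min = 2.169 / √28 = 2.169 / 5.292 = 0.410.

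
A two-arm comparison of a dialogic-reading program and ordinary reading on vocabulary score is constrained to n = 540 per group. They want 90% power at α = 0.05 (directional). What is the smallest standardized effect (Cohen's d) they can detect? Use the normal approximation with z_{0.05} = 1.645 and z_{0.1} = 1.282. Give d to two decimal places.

For two independent groups of n = 540 each: d_min = (z_{α} + z_β)·√(2/n).
z-sum = 1.645 + 1.282 = 2.927.
d_min = 2.927 × √(2/540) = 2.927 × 0.0609 = 0.178.

d_min ≈ 0.18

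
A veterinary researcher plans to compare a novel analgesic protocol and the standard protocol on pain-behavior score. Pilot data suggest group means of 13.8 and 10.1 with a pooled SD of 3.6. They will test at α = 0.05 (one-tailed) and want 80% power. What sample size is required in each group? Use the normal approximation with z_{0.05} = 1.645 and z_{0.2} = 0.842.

n = 12 per group

Cohen's d = |M₁ − M₂| / SD_pooled = |13.8 − 10.1| / 3.6 = 3.7 / 3.6 = 1.028.
For two independent groups with equal n: n = 2·((z_{α} + z_β) / d)².
z_{α} + z_β = 1.645 + 0.842 = 2.487.
n = 2 × (2.487 / 1.028)² = 2 × 2.419² = 2 × 5.85 = 11.7.
Round up to the next whole participant.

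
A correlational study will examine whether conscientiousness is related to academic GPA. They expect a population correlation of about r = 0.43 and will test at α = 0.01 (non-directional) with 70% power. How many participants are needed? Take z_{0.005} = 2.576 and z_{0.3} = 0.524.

n = 49

Fisher's z: C = ½·ln((1+r)/(1−r)) = ½·ln(2.5088) = 0.4599.
n = ((z_{α/2} + z_β)/C)² + 3.
(2.576 + 0.524) / 0.4599 = 3.100 / 0.4599 = 6.741.
n = 6.741² + 3 = 45.44 + 3 = 48.4.
Round up.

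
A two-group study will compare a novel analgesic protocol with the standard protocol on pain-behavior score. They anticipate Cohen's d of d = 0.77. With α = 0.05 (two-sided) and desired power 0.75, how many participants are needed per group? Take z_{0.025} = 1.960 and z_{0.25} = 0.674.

For two independent groups with equal n: n = 2·((z_{α/2} + z_β) / d)².
z_{α/2} + z_β = 1.960 + 0.674 = 2.634.
n = 2 × (2.634 / 0.77)² = 2 × 3.421² = 2 × 11.70 = 23.4.
Round up to the next whole participant.

n = 24 per group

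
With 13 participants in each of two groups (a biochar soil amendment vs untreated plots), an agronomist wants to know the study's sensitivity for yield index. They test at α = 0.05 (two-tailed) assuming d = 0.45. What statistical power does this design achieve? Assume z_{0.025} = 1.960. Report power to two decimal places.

power ≈ 0.21

For two equal groups, power = Φ(d·√(n/2) − z_{α/2}).
d·√(n/2) = 0.45 × √(13/2) = 0.45 × 2.550 = 1.147.
z_β = 1.147 − 1.960 = -0.813.
Power = Φ(-0.813) = 0.208.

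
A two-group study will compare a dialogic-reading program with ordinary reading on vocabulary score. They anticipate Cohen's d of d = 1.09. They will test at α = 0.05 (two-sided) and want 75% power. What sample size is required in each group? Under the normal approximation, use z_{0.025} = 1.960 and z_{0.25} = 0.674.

For two independent groups with equal n: n = 2·((z_{α/2} + z_β) / d)².
z_{α/2} + z_β = 1.960 + 0.674 = 2.634.
n = 2 × (2.634 / 1.09)² = 2 × 2.417² = 2 × 5.84 = 11.7.
Round up to the next whole participant.

n = 12 per group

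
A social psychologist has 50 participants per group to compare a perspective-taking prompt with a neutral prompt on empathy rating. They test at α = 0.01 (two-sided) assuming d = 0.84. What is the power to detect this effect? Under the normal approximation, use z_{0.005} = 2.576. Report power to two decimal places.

power ≈ 0.95

For two equal groups, power = Φ(d·√(n/2) − z_{α/2}).
d·√(n/2) = 0.84 × √(50/2) = 0.84 × 5.000 = 4.200.
z_β = 4.200 − 2.576 = 1.624.
Power = Φ(1.624) = 0.948.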